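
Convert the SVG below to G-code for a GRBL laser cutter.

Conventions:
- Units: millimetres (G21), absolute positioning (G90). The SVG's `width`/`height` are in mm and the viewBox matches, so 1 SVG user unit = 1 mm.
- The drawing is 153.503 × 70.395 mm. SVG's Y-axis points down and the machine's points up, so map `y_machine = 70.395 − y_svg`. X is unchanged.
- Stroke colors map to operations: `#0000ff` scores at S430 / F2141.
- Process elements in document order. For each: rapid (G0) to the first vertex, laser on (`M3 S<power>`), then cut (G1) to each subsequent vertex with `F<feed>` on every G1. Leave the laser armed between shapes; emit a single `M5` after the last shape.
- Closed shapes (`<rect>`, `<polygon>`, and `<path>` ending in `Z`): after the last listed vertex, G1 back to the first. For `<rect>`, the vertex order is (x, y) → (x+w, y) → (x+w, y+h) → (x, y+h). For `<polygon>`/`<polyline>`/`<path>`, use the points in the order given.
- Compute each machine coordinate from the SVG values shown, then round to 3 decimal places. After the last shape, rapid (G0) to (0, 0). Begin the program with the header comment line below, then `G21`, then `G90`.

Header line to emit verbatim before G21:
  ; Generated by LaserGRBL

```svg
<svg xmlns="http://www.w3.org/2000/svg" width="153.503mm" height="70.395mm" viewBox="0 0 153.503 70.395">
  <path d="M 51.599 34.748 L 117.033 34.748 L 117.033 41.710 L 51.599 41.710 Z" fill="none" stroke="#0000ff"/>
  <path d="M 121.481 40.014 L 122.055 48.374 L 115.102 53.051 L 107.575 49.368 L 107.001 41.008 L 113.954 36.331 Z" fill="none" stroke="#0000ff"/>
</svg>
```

viewBox `0 0 153.503 70.395` with mm width/height → 1 unit = 1 mm. Flip: y_m = 70.395 − y_svg.

**Shape 1** — `<path>` rectangle, stroke `#0000ff` → score (S430, F2141). Machine vertices: (51.599,35.647) → (117.033,35.647) → (117.033,28.685) → (51.599,28.685) → (51.599,35.647). Closed: final G1 returns to the first vertex.

**Shape 2** — `<path>` regular polygon, stroke `#0000ff` → score (S430, F2141). Machine vertices: (121.481,30.381) → (122.055,22.021) → (115.102,17.344) → (107.575,21.027) → (107.001,29.387) → (113.954,34.064) → (121.481,30.381). Closed: final G1 returns to the first vertex.

; Generated by LaserGRBL
G21
G90
G0 X51.599 Y35.647
M3 S430
G1 X117.033 Y35.647 F2141
G1 X117.033 Y28.685 F2141
G1 X51.599 Y28.685 F2141
G1 X51.599 Y35.647 F2141
G0 X121.481 Y30.381
M3 S430
G1 X122.055 Y22.021 F2141
G1 X115.102 Y17.344 F2141
G1 X107.575 Y21.027 F2141
G1 X107.001 Y29.387 F2141
G1 X113.954 Y34.064 F2141
G1 X121.481 Y30.381 F2141
M5
G0 X0.000 Y0.000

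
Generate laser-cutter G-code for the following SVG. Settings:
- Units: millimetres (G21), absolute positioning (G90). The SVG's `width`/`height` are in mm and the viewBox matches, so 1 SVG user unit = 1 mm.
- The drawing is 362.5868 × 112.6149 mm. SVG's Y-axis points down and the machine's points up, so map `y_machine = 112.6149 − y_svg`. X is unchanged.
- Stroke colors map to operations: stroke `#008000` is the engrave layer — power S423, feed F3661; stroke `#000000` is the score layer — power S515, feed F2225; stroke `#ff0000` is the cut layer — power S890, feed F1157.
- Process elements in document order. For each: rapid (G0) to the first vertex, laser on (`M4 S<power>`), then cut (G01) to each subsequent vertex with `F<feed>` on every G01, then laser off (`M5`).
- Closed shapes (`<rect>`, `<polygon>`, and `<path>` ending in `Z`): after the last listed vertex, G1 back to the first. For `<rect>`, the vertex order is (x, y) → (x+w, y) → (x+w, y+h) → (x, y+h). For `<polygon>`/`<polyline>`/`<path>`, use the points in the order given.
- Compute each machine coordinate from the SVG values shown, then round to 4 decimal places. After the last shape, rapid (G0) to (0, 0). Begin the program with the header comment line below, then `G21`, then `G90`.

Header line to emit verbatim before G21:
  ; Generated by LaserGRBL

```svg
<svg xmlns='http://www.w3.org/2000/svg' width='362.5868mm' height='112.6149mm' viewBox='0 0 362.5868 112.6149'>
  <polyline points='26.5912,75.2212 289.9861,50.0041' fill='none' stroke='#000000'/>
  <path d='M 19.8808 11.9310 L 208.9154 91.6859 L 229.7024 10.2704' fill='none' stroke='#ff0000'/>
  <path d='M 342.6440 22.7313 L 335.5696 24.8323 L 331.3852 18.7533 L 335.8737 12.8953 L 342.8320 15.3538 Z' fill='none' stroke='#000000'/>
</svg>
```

Since the viewBox matches the mm dimensions, user units are millimetres directly. The only transform is the Y-flip y_m = 112.6149 − y_svg.

Shape 1 is a line segment drawn with `<polyline>`. Its stroke #000000 means score at S515, F2225. After flipping Y the toolpath is (26.5912,37.3937) → (289.9861,62.6108).

Shape 2 is a open polyline drawn with `<path>`. Its stroke #ff0000 means cut at S890, F1157. After flipping Y the toolpath is (19.8808,100.6839) → (208.9154,20.9290) → (229.7024,102.3445).

Shape 3 is a regular polygon drawn with `<path>`. Its stroke #000000 means score at S515, F2225. After flipping Y the toolpath is (342.6440,89.8836) → (335.5696,87.7826) → (331.3852,93.8616) → (335.8737,99.7196) → (342.8320,97.2611) → (342.6440,89.8836), returning to the start.

; Generated by LaserGRBL
G21
G90
G0 X26.5912 Y37.3937
M4 S515
G01 X289.9861 Y62.6108 F2225
M5
G0 X19.8808 Y100.6839
M4 S890
G01 X208.9154 Y20.9290 F1157
G01 X229.7024 Y102.3445 F1157
M5
G0 X342.6440 Y89.8836
M4 S515
G01 X335.5696 Y87.7826 F2225
G01 X331.3852 Y93.8616 F2225
G01 X335.8737 Y99.7196 F2225
G01 X342.8320 Y97.2611 F2225
G01 X342.6440 Y89.8836 F2225
M5
G0 X0.0000 Y0.0000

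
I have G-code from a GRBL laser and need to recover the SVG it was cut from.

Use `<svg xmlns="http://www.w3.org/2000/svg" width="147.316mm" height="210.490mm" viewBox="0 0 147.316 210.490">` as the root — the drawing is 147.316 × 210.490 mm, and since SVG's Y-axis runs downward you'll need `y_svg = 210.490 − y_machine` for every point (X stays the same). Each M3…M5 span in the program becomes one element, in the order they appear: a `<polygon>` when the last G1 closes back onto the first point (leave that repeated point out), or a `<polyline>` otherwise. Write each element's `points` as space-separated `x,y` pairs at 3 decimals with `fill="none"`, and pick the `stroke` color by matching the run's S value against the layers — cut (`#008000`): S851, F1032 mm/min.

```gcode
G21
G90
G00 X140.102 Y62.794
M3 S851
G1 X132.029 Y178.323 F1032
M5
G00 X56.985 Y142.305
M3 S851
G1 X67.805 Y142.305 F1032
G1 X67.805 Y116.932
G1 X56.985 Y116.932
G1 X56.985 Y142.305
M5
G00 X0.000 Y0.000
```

Machine Y-up, SVG Y-down with viewBox height 210.490, so y_svg = 210.490 − y_machine; X carries over. Every run uses S851, so all elements get stroke `#008000` (cut).

Run 1: The run is open, so emit a `<polyline>` with points (Y-flipped): 140.102,147.696 132.029,32.167.

Run 2: The run returns to its start, so emit a `<polygon>` with points (Y-flipped): 56.985,68.185 67.805,68.185 67.805,93.558 56.985,93.558.

<svg xmlns="http://www.w3.org/2000/svg" width="147.316mm" height="210.490mm" viewBox="0 0 147.316 210.490">
  <polyline points="140.102,147.696 132.029,32.167" fill="none" stroke="#008000"/>
  <polygon points="56.985,68.185 67.805,68.185 67.805,93.558 56.985,93.558" fill="none" stroke="#008000"/>
</svg>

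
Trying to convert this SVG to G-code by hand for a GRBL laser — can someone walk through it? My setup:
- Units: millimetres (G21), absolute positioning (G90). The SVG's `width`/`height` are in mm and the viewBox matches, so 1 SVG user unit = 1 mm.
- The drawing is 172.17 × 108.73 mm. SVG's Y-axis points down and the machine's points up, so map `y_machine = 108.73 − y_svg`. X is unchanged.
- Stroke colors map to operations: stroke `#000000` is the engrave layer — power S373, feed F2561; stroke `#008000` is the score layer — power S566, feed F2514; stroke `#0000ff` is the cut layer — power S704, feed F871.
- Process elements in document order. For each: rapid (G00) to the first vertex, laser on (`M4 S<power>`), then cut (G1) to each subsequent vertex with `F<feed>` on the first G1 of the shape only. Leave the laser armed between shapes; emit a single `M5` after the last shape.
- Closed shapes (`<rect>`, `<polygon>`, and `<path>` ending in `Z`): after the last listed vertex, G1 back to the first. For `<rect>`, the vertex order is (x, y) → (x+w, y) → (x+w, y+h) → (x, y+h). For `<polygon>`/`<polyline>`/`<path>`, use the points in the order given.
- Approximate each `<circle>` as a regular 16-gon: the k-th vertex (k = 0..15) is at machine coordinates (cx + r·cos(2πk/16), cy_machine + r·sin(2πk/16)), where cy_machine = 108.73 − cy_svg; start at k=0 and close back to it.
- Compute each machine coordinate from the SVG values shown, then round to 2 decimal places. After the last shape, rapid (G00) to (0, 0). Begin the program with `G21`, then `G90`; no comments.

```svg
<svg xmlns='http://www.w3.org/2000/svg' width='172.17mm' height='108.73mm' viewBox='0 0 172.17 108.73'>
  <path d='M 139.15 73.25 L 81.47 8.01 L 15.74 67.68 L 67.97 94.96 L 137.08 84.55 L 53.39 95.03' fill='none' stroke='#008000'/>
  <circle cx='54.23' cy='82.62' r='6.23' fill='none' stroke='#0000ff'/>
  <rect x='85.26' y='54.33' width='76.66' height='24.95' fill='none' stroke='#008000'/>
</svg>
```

Since the viewBox matches the mm dimensions, user units are millimetres directly. The only transform is the Y-flip y_m = 108.73 − y_svg.

Shape 1 is a open polyline drawn with `<path>`. Its stroke #008000 means score at S566, F2514. After flipping Y the toolpath is (139.15,35.48) → (81.47,100.72) → (15.74,41.05) → (67.97,13.77) → (137.08,24.18) → (53.39,13.70).

Shape 2 is a circle drawn with `<circle>`. Its stroke #0000ff means cut at S704, F871. After flipping Y the toolpath is (60.46,26.11) → (59.99,28.49) → (58.64,30.52) → (56.61,31.87) → (54.23,32.34) → (51.85,31.87) → (49.82,30.52) → (48.47,28.49) → (48.00,26.11) → (48.47,23.73) → (49.82,21.70) → (51.85,20.35) → (54.23,19.88) → (56.61,20.35) → (58.64,21.70) → (59.99,23.73) → (60.46,26.11), returning to the start.

Shape 3 is a rectangle drawn with `<rect>`. Its stroke #008000 means score at S566, F2514. After flipping Y the toolpath is (85.26,54.40) → (161.92,54.40) → (161.92,29.45) → (85.26,29.45) → (85.26,54.40), returning to the start.

G21
G90
G00 X139.15 Y35.48
M4 S566
G1 X81.47 Y100.72 F2514
G1 X15.74 Y41.05
G1 X67.97 Y13.77
G1 X137.08 Y24.18
G1 X53.39 Y13.70
G00 X60.46 Y26.11
M4 S704
G1 X59.99 Y28.49 F871
G1 X58.64 Y30.52
G1 X56.61 Y31.87
G1 X54.23 Y32.34
G1 X51.85 Y31.87
G1 X49.82 Y30.52
G1 X48.47 Y28.49
G1 X48.00 Y26.11
G1 X48.47 Y23.73
G1 X49.82 Y21.70
G1 X51.85 Y20.35
G1 X54.23 Y19.88
G1 X56.61 Y20.35
G1 X58.64 Y21.70
G1 X59.99 Y23.73
G1 X60.46 Y26.11
G00 X85.26 Y54.40
M4 S566
G1 X161.92 Y54.40 F2514
G1 X161.92 Y29.45
G1 X85.26 Y29.45
G1 X85.26 Y54.40
M5
G00 X0.00 Y0.00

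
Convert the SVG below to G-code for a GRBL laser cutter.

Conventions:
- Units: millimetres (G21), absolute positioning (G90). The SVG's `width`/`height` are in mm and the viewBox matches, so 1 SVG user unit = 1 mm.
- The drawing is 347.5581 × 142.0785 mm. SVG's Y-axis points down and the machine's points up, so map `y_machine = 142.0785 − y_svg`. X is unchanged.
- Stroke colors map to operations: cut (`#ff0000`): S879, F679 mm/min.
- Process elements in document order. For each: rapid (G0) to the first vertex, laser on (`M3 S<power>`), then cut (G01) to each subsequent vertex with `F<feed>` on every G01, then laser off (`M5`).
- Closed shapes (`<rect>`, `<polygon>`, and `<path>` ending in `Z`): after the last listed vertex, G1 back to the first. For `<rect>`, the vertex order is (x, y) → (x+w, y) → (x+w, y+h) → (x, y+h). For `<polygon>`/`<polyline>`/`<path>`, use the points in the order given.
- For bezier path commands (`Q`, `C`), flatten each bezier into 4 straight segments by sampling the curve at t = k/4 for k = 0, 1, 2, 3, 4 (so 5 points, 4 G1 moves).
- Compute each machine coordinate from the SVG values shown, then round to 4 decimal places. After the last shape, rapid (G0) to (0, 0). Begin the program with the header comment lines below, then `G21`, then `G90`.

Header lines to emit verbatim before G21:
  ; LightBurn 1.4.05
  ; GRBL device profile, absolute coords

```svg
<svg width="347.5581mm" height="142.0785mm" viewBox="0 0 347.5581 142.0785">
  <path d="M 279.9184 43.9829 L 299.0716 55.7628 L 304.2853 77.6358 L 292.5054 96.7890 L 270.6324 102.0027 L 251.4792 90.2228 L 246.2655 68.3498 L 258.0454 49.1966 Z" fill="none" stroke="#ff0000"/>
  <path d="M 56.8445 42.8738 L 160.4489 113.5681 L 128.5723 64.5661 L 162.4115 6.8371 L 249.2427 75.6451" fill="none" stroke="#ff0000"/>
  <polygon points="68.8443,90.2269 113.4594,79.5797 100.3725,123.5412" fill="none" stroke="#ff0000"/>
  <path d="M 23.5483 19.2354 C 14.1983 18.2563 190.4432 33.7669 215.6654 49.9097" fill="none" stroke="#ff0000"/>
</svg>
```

Since the viewBox matches the mm dimensions, user units are millimetres directly. The only transform is the Y-flip y_m = 142.0785 − y_svg.

Shape 1 is a regular polygon drawn with `<path>`. Its stroke #ff0000 means cut at S879, F679. After flipping Y the toolpath is (279.9184,98.0956) → (299.0716,86.3157) → (304.2853,64.4427) → (292.5054,45.2895) → (270.6324,40.0758) → (251.4792,51.8557) → (246.2655,73.7287) → (258.0454,92.8819) → (279.9184,98.0956), returning to the start.

Shape 2 is a open polyline drawn with `<path>`. Its stroke #ff0000 means cut at S879, F679. After flipping Y the toolpath is (56.8445,99.2047) → (160.4489,28.5104) → (128.5723,77.5124) → (162.4115,135.2414) → (249.2427,66.4334).

Shape 3 is a regular polygon drawn with `<polygon>`. Its stroke #ff0000 means cut at S879, F679. After flipping Y the toolpath is (68.8443,51.8516) → (113.4594,62.4988) → (100.3725,18.5373) → (68.8443,51.8516), returning to the start.

Shape 4 is a cubic bezier drawn with `<path>`. Its stroke #ff0000 means cut at S879, F679. After flipping Y the toolpath is (23.5483,122.8431) → (46.0752,120.7334) → (106.6423,113.9267) → (173.6916,103.9096) → (215.6654,92.1688).

; LightBurn 1.4.05
; GRBL device profile, absolute coords
G21
G90
G0 X279.9184 Y98.0956
M3 S879
G01 X299.0716 Y86.3157 F679
G01 X304.2853 Y64.4427 F679
G01 X292.5054 Y45.2895 F679
G01 X270.6324 Y40.0758 F679
G01 X251.4792 Y51.8557 F679
G01 X246.2655 Y73.7287 F679
G01 X258.0454 Y92.8819 F679
G01 X279.9184 Y98.0956 F679
M5
G0 X56.8445 Y99.2047
M3 S879
G01 X160.4489 Y28.5104 F679
G01 X128.5723 Y77.5124 F679
G01 X162.4115 Y135.2414 F679
G01 X249.2427 Y66.4334 F679
M5
G0 X68.8443 Y51.8516
M3 S879
G01 X113.4594 Y62.4988 F679
G01 X100.3725 Y18.5373 F679
G01 X68.8443 Y51.8516 F679
M5
G0 X23.5483 Y122.8431
M3 S879
G01 X46.0752 Y120.7334 F679
G01 X106.6423 Y113.9267 F679
G01 X173.6916 Y103.9096 F679
G01 X215.6654 Y92.1688 F679
M5
G0 X0.0000 Y0.0000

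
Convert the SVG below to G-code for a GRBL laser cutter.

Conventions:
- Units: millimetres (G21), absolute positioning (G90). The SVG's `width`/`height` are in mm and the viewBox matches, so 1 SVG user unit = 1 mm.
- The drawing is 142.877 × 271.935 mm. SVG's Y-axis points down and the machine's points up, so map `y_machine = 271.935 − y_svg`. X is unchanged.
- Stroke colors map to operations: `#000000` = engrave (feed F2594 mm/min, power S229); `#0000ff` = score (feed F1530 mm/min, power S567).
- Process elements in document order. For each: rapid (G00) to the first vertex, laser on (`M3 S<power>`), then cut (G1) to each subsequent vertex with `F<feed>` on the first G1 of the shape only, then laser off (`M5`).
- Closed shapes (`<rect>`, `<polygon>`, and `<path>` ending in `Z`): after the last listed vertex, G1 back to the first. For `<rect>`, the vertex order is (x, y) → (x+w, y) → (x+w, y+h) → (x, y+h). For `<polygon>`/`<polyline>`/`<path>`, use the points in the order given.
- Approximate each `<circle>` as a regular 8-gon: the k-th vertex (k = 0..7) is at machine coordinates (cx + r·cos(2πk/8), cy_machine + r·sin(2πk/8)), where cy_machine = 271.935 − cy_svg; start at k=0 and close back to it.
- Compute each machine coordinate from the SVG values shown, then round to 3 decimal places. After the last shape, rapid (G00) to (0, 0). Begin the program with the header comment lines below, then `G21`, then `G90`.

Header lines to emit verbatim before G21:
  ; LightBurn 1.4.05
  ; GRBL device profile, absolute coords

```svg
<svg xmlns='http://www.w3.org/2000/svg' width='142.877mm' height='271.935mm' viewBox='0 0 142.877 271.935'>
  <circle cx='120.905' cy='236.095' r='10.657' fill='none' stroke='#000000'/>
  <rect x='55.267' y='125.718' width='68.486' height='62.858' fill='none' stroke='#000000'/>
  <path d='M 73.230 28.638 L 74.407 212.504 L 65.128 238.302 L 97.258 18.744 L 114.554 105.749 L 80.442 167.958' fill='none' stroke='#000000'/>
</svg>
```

viewBox `0 0 142.877 271.935` with mm width/height → 1 unit = 1 mm. Flip: y_m = 271.935 − y_svg.

**Shape 1** — `<circle>` circle, stroke `#000000` → engrave (S229, F2594). Machine vertices: (131.562,35.840) → (128.441,43.376) → (120.905,46.497) → (113.369,43.376) → (110.248,35.840) → (113.369,28.304) → (120.905,25.183) → (128.441,28.304) → (131.562,35.840). Closed: final G1 returns to the first vertex.

**Shape 2** — `<rect>` rectangle, stroke `#000000` → engrave (S229, F2594). Machine vertices: (55.267,146.217) → (123.753,146.217) → (123.753,83.359) → (55.267,83.359) → (55.267,146.217). Closed: final G1 returns to the first vertex.

**Shape 3** — `<path>` open polyline, stroke `#000000` → engrave (S229, F2594). Machine vertices: (73.230,243.297) → (74.407,59.431) → (65.128,33.633) → (97.258,253.191) → (114.554,166.186) → (80.442,103.977). Open path.

; LightBurn 1.4.05
; GRBL device profile, absolute coords
G21
G90
G00 X131.562 Y35.840
M3 S229
G1 X128.441 Y43.376 F2594
G1 X120.905 Y46.497
G1 X113.369 Y43.376
G1 X110.248 Y35.840
G1 X113.369 Y28.304
G1 X120.905 Y25.183
G1 X128.441 Y28.304
G1 X131.562 Y35.840
M5
G00 X55.267 Y146.217
M3 S229
G1 X123.753 Y146.217 F2594
G1 X123.753 Y83.359
G1 X55.267 Y83.359
G1 X55.267 Y146.217
M5
G00 X73.230 Y243.297
M3 S229
G1 X74.407 Y59.431 F2594
G1 X65.128 Y33.633
G1 X97.258 Y253.191
G1 X114.554 Y166.186
G1 X80.442 Y103.977
M5
G00 X0.000 Y0.000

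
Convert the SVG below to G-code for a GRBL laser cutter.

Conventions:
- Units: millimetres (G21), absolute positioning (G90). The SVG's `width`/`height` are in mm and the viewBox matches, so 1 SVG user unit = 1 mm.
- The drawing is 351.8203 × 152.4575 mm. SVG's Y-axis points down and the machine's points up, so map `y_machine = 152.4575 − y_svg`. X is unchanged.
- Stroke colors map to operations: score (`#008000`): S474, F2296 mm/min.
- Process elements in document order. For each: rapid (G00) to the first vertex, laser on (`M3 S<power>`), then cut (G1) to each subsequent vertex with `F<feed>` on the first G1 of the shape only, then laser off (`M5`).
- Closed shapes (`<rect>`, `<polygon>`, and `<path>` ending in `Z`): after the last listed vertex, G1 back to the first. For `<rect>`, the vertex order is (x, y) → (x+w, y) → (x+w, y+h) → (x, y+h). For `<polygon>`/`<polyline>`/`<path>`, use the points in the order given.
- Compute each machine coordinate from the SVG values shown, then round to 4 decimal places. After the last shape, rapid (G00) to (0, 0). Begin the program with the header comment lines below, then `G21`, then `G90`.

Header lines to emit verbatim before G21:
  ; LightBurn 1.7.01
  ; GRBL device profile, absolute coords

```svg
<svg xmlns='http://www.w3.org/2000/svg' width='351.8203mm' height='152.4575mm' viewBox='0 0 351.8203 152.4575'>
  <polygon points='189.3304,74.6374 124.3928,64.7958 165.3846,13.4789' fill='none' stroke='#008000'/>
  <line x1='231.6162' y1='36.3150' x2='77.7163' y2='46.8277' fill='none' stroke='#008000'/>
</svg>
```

; LightBurn 1.7.01
; GRBL device profile, absolute coords
G21
G90
G00 X189.3304 Y77.8201
M3 S474
G1 X124.3928 Y87.6617 F2296
G1 X165.3846 Y138.9786
G1 X189.3304 Y77.8201
M5
G00 X231.6162 Y116.1425
M3 S474
G1 X77.7163 Y105.6298 F2296
M5
G00 X0.0000 Y0.0000

Since the viewBox matches the mm dimensions, user units are millimetres directly. The only transform is the Y-flip y_m = 152.4575 − y_svg.

Shape 1 is a regular polygon drawn with `<polygon>`. Its stroke #008000 means score at S474, F2296. After flipping Y the toolpath is (189.3304,77.8201) → (124.3928,87.6617) → (165.3846,138.9786) → (189.3304,77.8201), returning to the start.

Shape 2 is a line segment drawn with `<line>`. Its stroke #008000 means score at S474, F2296. After flipping Y the toolpath is (231.6162,116.1425) → (77.7163,105.6298).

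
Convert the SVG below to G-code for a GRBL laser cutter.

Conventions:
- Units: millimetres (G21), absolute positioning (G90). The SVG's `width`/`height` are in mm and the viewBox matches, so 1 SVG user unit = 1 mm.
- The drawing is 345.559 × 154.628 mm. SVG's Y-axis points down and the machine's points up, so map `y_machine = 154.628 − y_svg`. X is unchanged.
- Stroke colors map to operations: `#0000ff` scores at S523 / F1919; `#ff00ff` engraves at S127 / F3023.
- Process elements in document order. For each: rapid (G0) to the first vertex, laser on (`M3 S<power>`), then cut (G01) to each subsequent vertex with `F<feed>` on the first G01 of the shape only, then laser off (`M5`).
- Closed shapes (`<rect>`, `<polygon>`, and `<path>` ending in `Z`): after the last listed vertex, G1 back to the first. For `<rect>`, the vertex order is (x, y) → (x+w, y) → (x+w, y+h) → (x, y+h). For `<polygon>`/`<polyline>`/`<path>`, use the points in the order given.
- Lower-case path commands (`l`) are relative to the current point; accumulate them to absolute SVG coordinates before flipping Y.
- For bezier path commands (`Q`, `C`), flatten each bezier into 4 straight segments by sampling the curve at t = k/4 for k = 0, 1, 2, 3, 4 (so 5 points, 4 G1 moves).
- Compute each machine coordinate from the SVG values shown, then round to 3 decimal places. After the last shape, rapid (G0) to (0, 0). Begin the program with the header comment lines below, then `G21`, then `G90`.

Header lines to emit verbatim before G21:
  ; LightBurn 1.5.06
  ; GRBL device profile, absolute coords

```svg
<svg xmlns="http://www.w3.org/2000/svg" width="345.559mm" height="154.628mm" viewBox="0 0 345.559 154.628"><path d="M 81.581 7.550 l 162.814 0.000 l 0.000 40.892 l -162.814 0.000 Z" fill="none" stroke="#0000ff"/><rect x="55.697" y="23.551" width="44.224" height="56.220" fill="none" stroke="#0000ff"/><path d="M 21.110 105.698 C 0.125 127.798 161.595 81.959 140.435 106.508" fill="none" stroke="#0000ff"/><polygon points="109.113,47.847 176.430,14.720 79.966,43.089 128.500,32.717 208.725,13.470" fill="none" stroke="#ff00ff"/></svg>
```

viewBox `0 0 345.559 154.628` with mm width/height → 1 unit = 1 mm. Flip: y_m = 154.628 − y_svg.

**Shape 1** — `<path>` rectangle, stroke `#0000ff` → score (S523, F1919). Machine vertices: (81.581,147.078) → (244.395,147.078) → (244.395,106.186) → (81.581,106.186) → (81.581,147.078). Closed: final G1 returns to the first vertex.

**Shape 2** — `<rect>` rectangle, stroke `#0000ff` → score (S523, F1919). Machine vertices: (55.697,131.077) → (99.921,131.077) → (99.921,74.857) → (55.697,74.857) → (55.697,131.077). Closed: final G1 returns to the first vertex.

**Shape 3** — `<path>` cubic bezier, stroke `#0000ff` → score (S523, F1919). Control points (SVG): P0=(21.110,105.698), P1=(0.125,127.798), P2=(161.595,81.959), P3=(140.435,106.508); sampled at t=k/4. Machine vertices: (21.110,48.930) → (33.877,42.932) → (80.838,49.443) → (127.766,55.495) → (140.435,48.120). Open path.

**Shape 4** — `<polygon>` closed polygon, stroke `#ff00ff` → engrave (S127, F3023). Machine vertices: (109.113,106.781) → (176.430,139.908) → (79.966,111.539) → (128.500,121.911) → (208.725,141.158) → (109.113,106.781). Closed: final G1 returns to the first vertex.

; LightBurn 1.5.06
; GRBL device profile, absolute coords
G21
G90
G0 X81.581 Y147.078
M3 S523
G01 X244.395 Y147.078 F1919
G01 X244.395 Y106.186
G01 X81.581 Y106.186
G01 X81.581 Y147.078
M5
G0 X55.697 Y131.077
M3 S523
G01 X99.921 Y131.077 F1919
G01 X99.921 Y74.857
G01 X55.697 Y74.857
G01 X55.697 Y131.077
M5
G0 X21.110 Y48.930
M3 S523
G01 X33.877 Y42.932 F1919
G01 X80.838 Y49.443
G01 X127.766 Y55.495
G01 X140.435 Y48.120
M5
G0 X109.113 Y106.781
M3 S127
G01 X176.430 Y139.908 F3023
G01 X79.966 Y111.539
G01 X128.500 Y121.911
G01 X208.725 Y141.158
G01 X109.113 Y106.781
M5
G0 X0.000 Y0.000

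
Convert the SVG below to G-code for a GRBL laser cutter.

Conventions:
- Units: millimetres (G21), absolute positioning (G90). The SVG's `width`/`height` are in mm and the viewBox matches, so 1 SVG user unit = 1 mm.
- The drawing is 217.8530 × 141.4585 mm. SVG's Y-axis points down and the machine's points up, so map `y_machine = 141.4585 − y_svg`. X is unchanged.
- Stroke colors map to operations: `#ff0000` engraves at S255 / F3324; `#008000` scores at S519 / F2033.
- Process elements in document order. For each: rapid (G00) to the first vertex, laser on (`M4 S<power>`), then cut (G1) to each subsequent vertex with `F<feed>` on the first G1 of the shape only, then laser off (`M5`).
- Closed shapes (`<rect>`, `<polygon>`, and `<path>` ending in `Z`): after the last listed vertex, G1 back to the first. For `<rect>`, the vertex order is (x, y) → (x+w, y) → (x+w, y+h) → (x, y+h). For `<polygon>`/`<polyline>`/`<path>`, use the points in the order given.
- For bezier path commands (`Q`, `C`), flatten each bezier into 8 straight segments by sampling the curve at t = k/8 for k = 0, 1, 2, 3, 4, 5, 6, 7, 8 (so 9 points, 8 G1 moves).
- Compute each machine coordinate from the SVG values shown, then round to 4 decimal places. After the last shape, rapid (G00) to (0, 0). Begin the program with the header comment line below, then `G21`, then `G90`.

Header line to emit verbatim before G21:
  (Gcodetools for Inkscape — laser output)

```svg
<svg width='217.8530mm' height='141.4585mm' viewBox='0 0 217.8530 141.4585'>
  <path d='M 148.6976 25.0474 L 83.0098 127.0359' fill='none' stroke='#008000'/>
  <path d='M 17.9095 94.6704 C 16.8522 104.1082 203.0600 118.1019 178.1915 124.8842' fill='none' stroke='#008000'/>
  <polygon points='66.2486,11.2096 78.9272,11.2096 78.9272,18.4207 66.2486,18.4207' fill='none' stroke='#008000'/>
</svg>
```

viewBox `0 0 217.8530 141.4585` with mm width/height → 1 unit = 1 mm. Flip: y_m = 141.4585 − y_svg.

**Shape 1** — `<path>` line segment, stroke `#008000` → score (S519, F2033). Machine vertices: (148.6976,116.4111) → (83.0098,14.4226). Open path.

**Shape 2** — `<path>` cubic bezier, stroke `#008000` → score (S519, F2033). Control points (SVG): P0=(17.9095,94.6704), P1=(16.8522,104.1082), P2=(203.0600,118.1019), P3=(178.1915,124.8842); sampled at t=k/8. Machine vertices: (17.9095,46.7881) → (25.5131,43.0584) → (46.0046,39.0394) → (74.7162,34.8691) → (106.9797,30.6854) → (138.1270,26.6262) → (163.4902,22.8293) → (178.4010,19.4327) → (178.1915,16.5743). Open path.

**Shape 3** — `<polygon>` rectangle, stroke `#008000` → score (S519, F2033). Machine vertices: (66.2486,130.2489) → (78.9272,130.2489) → (78.9272,123.0378) → (66.2486,123.0378) → (66.2486,130.2489). Closed: final G1 returns to the first vertex.

(Gcodetools for Inkscape — laser output)
G21
G90
G00 X148.6976 Y116.4111
M4 S519
G1 X83.0098 Y14.4226 F2033
M5
G00 X17.9095 Y46.7881
M4 S519
G1 X25.5131 Y43.0584 F2033
G1 X46.0046 Y39.0394
G1 X74.7162 Y34.8691
G1 X106.9797 Y30.6854
G1 X138.1270 Y26.6262
G1 X163.4902 Y22.8293
G1 X178.4010 Y19.4327
G1 X178.1915 Y16.5743
M5
G00 X66.2486 Y130.2489
M4 S519
G1 X78.9272 Y130.2489 F2033
G1 X78.9272 Y123.0378
G1 X66.2486 Y123.0378
G1 X66.2486 Y130.2489
M5
G00 X0.0000 Y0.0000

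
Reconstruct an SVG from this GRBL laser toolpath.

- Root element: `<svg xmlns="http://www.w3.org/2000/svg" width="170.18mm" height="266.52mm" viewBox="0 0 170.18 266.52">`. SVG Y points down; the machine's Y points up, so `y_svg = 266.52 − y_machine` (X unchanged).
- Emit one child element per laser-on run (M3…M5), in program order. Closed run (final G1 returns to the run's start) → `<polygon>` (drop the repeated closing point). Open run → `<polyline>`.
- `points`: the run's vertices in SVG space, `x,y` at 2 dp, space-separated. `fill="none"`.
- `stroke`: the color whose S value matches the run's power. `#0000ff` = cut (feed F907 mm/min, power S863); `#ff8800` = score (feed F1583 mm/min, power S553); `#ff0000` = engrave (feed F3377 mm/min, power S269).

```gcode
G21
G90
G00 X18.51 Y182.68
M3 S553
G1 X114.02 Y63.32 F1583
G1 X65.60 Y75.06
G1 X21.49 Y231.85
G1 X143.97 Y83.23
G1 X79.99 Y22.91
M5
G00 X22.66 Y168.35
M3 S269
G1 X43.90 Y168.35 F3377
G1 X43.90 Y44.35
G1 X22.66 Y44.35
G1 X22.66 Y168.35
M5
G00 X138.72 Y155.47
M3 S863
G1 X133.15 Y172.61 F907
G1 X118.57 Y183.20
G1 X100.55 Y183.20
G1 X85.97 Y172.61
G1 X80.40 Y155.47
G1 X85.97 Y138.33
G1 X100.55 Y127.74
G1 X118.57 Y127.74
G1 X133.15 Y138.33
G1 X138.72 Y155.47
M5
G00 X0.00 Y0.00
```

<svg xmlns="http://www.w3.org/2000/svg" width="170.18mm" height="266.52mm" viewBox="0 0 170.18 266.52">
  <polyline points="18.51,83.84 114.02,203.20 65.60,191.46 21.49,34.67 143.97,183.29 79.99,243.61" fill="none" stroke="#ff8800"/>
  <polygon points="22.66,98.17 43.90,98.17 43.90,222.17 22.66,222.17" fill="none" stroke="#ff0000"/>
  <polygon points="138.72,111.05 133.15,93.91 118.57,83.32 100.55,83.32 85.97,93.91 80.40,111.05 85.97,128.19 100.55,138.78 118.57,138.78 133.15,128.19" fill="none" stroke="#0000ff"/>
</svg>

Each laser-on run becomes one SVG element. Flip Y back into SVG space with y_svg = 266.52 − y_machine.

Run 1: S553 ⇒ score layer `#ff8800`. The run is open, so emit a `<polyline>` with points (Y-flipped): 18.51,83.84 114.02,203.20 65.60,191.46 21.49,34.67 143.97,183.29 79.99,243.61.

Run 2: S269 ⇒ engrave layer `#ff0000`. The run returns to its start, so emit a `<polygon>` with points (Y-flipped): 22.66,98.17 43.90,98.17 43.90,222.17 22.66,222.17.

Run 3: the run's S863 means `#0000ff` (cut). The run returns to its start, so emit a `<polygon>` with points (Y-flipped): 138.72,111.05 133.15,93.91 118.57,83.32 100.55,83.32 85.97,93.91 80.40,111.05 85.97,128.19 100.55,138.78 118.57,138.78 133.15,128.19.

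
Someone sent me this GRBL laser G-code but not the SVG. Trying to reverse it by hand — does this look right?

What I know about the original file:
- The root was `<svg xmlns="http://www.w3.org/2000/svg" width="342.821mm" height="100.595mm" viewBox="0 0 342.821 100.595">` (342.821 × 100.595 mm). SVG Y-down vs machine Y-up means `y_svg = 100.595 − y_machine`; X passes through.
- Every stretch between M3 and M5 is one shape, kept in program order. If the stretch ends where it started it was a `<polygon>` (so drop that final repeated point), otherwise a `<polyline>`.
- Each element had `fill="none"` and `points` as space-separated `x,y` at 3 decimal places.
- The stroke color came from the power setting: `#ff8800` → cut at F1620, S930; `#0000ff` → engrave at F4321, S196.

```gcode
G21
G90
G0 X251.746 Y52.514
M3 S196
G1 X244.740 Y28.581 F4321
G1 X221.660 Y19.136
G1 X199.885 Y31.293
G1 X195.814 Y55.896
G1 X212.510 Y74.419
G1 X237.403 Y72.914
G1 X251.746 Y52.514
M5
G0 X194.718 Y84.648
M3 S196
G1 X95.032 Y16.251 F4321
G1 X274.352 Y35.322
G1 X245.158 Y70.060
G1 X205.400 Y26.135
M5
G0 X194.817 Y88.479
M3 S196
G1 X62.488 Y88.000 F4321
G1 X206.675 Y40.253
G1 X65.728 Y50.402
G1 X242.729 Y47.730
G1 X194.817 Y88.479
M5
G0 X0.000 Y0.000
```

Each laser-on run becomes one SVG element. Flip Y back into SVG space with y_svg = 100.595 − y_machine. Every run uses S196, so all elements get stroke `#0000ff` (engrave).

Run 1: The run returns to its start, so emit a `<polygon>` with points (Y-flipped): 251.746,48.081 244.740,72.014 221.660,81.459 199.885,69.302 195.814,44.699 212.510,26.176 237.403,27.681.

Run 2: The run is open, so emit a `<polyline>` with points (Y-flipped): 194.718,15.947 95.032,84.344 274.352,65.273 245.158,30.535 205.400,74.460.

Run 3: The run returns to its start, so emit a `<polygon>` with points (Y-flipped): 194.817,12.116 62.488,12.595 206.675,60.342 65.728,50.193 242.729,52.865.

<svg xmlns="http://www.w3.org/2000/svg" width="342.821mm" height="100.595mm" viewBox="0 0 342.821 100.595">
  <polygon points="251.746,48.081 244.740,72.014 221.660,81.459 199.885,69.302 195.814,44.699 212.510,26.176 237.403,27.681" fill="none" stroke="#0000ff"/>
  <polyline points="194.718,15.947 95.032,84.344 274.352,65.273 245.158,30.535 205.400,74.460" fill="none" stroke="#0000ff"/>
  <polygon points="194.817,12.116 62.488,12.595 206.675,60.342 65.728,50.193 242.729,52.865" fill="none" stroke="#0000ff"/>
</svg>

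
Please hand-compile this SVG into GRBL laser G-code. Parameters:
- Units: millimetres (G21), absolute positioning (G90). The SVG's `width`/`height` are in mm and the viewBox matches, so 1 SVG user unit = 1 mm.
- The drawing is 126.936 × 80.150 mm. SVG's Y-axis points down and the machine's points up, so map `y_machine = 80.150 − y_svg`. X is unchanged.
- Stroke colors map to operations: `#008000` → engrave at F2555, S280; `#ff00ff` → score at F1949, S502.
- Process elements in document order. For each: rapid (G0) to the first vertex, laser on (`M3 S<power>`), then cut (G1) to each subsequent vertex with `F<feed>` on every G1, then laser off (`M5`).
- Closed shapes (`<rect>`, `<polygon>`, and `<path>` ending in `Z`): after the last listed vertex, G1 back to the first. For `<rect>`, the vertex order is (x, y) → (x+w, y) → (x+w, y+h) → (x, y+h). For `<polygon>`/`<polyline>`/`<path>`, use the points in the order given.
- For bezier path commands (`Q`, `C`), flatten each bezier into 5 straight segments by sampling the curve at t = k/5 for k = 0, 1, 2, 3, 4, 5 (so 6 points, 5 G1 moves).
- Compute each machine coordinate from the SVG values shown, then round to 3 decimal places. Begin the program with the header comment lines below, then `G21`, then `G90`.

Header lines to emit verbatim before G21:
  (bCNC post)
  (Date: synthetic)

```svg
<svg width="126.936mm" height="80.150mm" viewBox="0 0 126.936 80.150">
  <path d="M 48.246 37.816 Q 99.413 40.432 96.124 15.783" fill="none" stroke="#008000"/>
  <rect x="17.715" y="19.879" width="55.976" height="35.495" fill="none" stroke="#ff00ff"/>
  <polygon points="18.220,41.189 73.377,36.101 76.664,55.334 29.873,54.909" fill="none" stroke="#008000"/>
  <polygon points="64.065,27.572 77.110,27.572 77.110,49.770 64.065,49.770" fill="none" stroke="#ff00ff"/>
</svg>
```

(bCNC post)
(Date: synthetic)
G21
G90
G0 X48.246 Y42.334
M3 S280
G1 X66.535 Y42.378 F2555
G1 X80.467 Y44.604 F2555
G1 X90.042 Y49.010 F2555
G1 X95.261 Y55.598 F2555
G1 X96.124 Y64.367 F2555
M5
G0 X17.715 Y60.271
M3 S502
G1 X73.691 Y60.271 F1949
G1 X73.691 Y24.776 F1949
G1 X17.715 Y24.776 F1949
G1 X17.715 Y60.271 F1949
M5
G0 X18.220 Y38.961
M3 S280
G1 X73.377 Y44.049 F2555
G1 X76.664 Y24.816 F2555
G1 X29.873 Y25.241 F2555
G1 X18.220 Y38.961 F2555
M5
G0 X64.065 Y52.578
M3 S502
G1 X77.110 Y52.578 F1949
G1 X77.110 Y30.380 F1949
G1 X64.065 Y30.380 F1949
G1 X64.065 Y52.578 F1949
M5

viewBox `0 0 126.936 80.150` with mm width/height → 1 unit = 1 mm. Flip: y_m = 80.150 − y_svg.

**Shape 1** — `<path>` quadratic bezier, stroke `#008000` → engrave (S280, F2555). Control points (SVG): P0=(48.246,37.816), P1=(99.413,40.432), P2=(96.124,15.783); sampled at t=k/5. Machine vertices: (48.246,42.334) → (66.535,42.378) → (80.467,44.604) → (90.042,49.010) → (95.261,55.598) → (96.124,64.367). Open path.

**Shape 2** — `<rect>` rectangle, stroke `#ff00ff` → score (S502, F1949). Machine vertices: (17.715,60.271) → (73.691,60.271) → (73.691,24.776) → (17.715,24.776) → (17.715,60.271). Closed: final G1 returns to the first vertex.

**Shape 3** — `<polygon>` closed polygon, stroke `#008000` → engrave (S280, F2555). Machine vertices: (18.220,38.961) → (73.377,44.049) → (76.664,24.816) → (29.873,25.241) → (18.220,38.961). Closed: final G1 returns to the first vertex.

**Shape 4** — `<polygon>` rectangle, stroke `#ff00ff` → score (S502, F1949). Machine vertices: (64.065,52.578) → (77.110,52.578) → (77.110,30.380) → (64.065,30.380) → (64.065,52.578). Closed: final G1 returns to the first vertex.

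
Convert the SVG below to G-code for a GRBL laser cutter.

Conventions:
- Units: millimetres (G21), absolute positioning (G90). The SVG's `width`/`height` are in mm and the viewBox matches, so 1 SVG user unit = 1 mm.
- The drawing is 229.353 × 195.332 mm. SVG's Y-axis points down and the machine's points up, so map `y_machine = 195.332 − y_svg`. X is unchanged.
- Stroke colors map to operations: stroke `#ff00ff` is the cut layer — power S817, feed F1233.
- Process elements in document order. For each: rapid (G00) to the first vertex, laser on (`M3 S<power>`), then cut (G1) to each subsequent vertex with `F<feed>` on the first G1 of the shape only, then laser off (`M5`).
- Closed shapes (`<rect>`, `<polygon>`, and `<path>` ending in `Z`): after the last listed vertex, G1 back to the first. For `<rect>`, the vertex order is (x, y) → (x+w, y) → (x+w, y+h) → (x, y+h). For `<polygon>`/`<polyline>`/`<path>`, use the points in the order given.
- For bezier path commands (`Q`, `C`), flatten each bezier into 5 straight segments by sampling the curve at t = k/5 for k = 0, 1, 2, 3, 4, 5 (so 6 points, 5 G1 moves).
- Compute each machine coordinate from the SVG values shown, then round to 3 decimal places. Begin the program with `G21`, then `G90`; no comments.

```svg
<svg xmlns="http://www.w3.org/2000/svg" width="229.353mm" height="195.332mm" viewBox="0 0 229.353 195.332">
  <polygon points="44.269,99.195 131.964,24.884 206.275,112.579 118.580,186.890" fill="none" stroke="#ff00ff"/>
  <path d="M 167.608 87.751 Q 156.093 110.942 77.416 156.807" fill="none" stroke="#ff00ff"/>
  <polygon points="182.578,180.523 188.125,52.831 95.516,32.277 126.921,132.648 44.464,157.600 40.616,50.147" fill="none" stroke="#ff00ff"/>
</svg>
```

1 u = 1 mm; y_m = 195.332 − y.

[1] `<polygon>` regular polygon, #ff00ff→cut S817 F1233: (44.269,96.137) → (131.964,170.448) → (206.275,82.753) → (118.580,8.442) → (44.269,96.137) (closed)

[2] `<path>` quadratic bezier, #ff00ff→cut S817 F1233: (167.608,107.581) → (160.316,97.398) → (147.650,85.400) → (129.612,71.589) → (106.200,55.964) → (77.416,38.525)

[3] `<polygon>` closed polygon, #ff00ff→cut S817 F1233: (182.578,14.809) → (188.125,142.501) → (95.516,163.055) → (126.921,62.684) → (44.464,37.732) → (40.616,145.185) → (182.578,14.809) (closed)

G21
G90
G00 X44.269 Y96.137
M3 S817
G1 X131.964 Y170.448 F1233
G1 X206.275 Y82.753
G1 X118.580 Y8.442
G1 X44.269 Y96.137
M5
G00 X167.608 Y107.581
M3 S817
G1 X160.316 Y97.398 F1233
G1 X147.650 Y85.400
G1 X129.612 Y71.589
G1 X106.200 Y55.964
G1 X77.416 Y38.525
M5
G00 X182.578 Y14.809
M3 S817
G1 X188.125 Y142.501 F1233
G1 X95.516 Y163.055
G1 X126.921 Y62.684
G1 X44.464 Y37.732
G1 X40.616 Y145.185
G1 X182.578 Y14.809
M5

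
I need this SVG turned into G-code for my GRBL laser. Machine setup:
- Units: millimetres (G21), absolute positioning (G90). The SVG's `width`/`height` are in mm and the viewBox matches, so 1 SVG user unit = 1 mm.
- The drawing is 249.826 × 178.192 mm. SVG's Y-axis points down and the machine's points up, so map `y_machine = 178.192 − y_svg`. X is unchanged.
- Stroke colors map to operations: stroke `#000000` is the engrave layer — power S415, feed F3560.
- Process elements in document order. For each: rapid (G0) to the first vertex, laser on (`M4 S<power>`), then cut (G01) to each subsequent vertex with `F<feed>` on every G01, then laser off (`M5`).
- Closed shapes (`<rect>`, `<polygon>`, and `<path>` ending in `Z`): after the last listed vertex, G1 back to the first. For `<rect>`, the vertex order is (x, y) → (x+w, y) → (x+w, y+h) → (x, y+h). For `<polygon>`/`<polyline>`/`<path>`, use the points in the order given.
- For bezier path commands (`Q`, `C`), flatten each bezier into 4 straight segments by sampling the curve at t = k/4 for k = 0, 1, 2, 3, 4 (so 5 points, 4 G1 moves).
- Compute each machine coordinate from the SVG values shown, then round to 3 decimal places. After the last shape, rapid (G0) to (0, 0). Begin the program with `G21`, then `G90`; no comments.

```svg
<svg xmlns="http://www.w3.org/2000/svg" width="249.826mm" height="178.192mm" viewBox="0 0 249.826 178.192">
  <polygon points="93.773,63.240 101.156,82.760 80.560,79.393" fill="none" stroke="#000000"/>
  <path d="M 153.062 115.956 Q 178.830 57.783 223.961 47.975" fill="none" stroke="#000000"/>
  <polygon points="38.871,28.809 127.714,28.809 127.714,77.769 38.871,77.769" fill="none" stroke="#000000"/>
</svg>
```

1 u = 1 mm; y_m = 178.192 − y.

[1] `<polygon>` regular polygon, #000000→engrave S415 F3560: (93.773,114.952) → (101.156,95.432) → (80.560,98.799) → (93.773,114.952) (closed)

[2] `<path>` quadratic bezier, #000000→engrave S415 F3560: (153.062,62.236) → (167.156,88.300) → (183.671,108.318) → (202.606,122.290) → (223.961,130.217)

[3] `<polygon>` rectangle, #000000→engrave S415 F3560: (38.871,149.383) → (127.714,149.383) → (127.714,100.423) → (38.871,100.423) → (38.871,149.383) (closed)

G21
G90
G0 X93.773 Y114.952
M4 S415
G01 X101.156 Y95.432 F3560
G01 X80.560 Y98.799 F3560
G01 X93.773 Y114.952 F3560
M5
G0 X153.062 Y62.236
M4 S415
G01 X167.156 Y88.300 F3560
G01 X183.671 Y108.318 F3560
G01 X202.606 Y122.290 F3560
G01 X223.961 Y130.217 F3560
M5
G0 X38.871 Y149.383
M4 S415
G01 X127.714 Y149.383 F3560
G01 X127.714 Y100.423 F3560
G01 X38.871 Y100.423 F3560
G01 X38.871 Y149.383 F3560
M5
G0 X0.000 Y0.000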